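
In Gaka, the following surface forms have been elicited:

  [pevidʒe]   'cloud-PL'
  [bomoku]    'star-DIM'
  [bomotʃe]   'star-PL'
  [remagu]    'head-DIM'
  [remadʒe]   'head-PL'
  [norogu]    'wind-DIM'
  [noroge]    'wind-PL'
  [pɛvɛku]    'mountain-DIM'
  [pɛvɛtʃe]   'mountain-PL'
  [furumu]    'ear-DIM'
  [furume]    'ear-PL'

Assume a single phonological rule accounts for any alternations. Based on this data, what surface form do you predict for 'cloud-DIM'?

'head' shows [g] ~ [dʒ] at the end of the stem ([remagu] vs [remadʒe]).
The stem 'wind' ([norogu], [noroge]) shows [g] unchanged in both environments, so [g] cannot be basic with [dʒ] derived before the PL suffix.
The underlying segment must be /dʒ/; palato-alveolar /tʃ/ and /dʒ/ become [k] and [g] when no front vowel follows, yielding [g] there.
From [pevidʒe] the stem 'cloud' is /pevidʒ/; when no front vowel follows this yields [pevigu].

[pevigu]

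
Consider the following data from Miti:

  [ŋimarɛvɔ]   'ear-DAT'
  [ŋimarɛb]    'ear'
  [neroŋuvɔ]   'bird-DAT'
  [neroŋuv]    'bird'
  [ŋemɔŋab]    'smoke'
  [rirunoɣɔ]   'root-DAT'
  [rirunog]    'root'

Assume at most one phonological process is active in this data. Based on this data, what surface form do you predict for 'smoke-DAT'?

'ear' shows [v] ~ [b] at the end of the stem ([ŋimarɛvɔ] vs [ŋimarɛb]).
If /v/ were underlying and a rule turned it into [b] in isolation, 'bird' would also alternate; but it has [v] in both [neroŋuvɔ] and [neroŋuv].
The underlying segment must be /b/; voiced stops become fricatives between vowels, yielding [v] there.
The one attested form of 'smoke', [ŋemɔŋab], shows underlying /ŋemɔŋab/. Applying the same rule between vowels gives [ŋemɔŋavɔ].

[ŋemɔŋavɔ]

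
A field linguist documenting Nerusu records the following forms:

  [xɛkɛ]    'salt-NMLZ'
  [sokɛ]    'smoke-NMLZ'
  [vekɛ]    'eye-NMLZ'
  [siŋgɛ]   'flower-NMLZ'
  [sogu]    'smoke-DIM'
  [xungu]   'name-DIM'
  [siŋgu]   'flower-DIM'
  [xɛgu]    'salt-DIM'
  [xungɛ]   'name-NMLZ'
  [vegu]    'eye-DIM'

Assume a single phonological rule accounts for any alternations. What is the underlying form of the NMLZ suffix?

/-kɛ/

The NMLZ morpheme has two allomorphs, [-gɛ] and [-kɛ].
The DIM suffix, which begins with [g], is invariant after every stem; so [g] is not altered by any rule here.
The NMLZ suffix is therefore /-kɛ/ underlyingly, with post-nasal voicing: voiceless stops become voiced after a nasal.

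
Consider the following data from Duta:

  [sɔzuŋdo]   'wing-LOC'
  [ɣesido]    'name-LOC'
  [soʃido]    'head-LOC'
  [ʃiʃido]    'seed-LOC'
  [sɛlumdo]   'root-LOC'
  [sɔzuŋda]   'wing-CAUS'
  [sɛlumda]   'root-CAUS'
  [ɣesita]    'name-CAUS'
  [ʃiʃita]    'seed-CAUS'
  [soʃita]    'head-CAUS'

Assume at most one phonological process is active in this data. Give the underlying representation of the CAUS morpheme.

The CAUS morpheme has two allomorphs, [-da] and [-ta].
The LOC suffix, which begins with [d], is invariant after every stem; so [d] is not altered by any rule here.
So the underlying form is /-ta/, and voiceless stops become voiced after a nasal.

/-ta/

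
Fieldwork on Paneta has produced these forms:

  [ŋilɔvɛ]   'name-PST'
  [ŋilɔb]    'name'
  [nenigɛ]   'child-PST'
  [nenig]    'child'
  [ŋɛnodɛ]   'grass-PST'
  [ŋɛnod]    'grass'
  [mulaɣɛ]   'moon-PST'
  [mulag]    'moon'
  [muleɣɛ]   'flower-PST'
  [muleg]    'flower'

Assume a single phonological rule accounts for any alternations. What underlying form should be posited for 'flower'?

The root 'flower' surfaces as [muleɣɛ] and [muleg], with a stem-final [ɣ] ~ [g] alternation.
Compare 'child', with invariant [g] in [nenigɛ] and [nenig]: an analysis with underlying /g/ and a rule producing [ɣ] before the PST suffix would wrongly predict alternation here too.
Therefore /ɣ/ is basic and [g] is derived by word-final hardening (voiced fricatives become stops word-finally).
So 'flower' = /muleɣ/.

/muleɣ/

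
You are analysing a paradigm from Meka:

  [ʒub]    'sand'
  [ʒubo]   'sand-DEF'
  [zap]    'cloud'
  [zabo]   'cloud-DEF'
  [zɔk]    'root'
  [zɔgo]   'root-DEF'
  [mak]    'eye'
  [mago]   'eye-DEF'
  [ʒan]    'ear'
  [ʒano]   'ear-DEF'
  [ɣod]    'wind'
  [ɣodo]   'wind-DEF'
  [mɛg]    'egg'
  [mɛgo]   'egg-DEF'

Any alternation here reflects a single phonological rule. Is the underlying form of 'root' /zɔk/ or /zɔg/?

/zɔk/

'root' shows [k] ~ [g] at the end of the stem ([zɔk] vs [zɔgo]).
Compare 'egg', with invariant [g] in [mɛg] and [mɛgo]: an analysis with underlying /g/ and a rule producing [k] in isolation would wrongly predict alternation here too.
The underlying segment must be /k/; voiceless stops become voiced between vowels, yielding [g] there.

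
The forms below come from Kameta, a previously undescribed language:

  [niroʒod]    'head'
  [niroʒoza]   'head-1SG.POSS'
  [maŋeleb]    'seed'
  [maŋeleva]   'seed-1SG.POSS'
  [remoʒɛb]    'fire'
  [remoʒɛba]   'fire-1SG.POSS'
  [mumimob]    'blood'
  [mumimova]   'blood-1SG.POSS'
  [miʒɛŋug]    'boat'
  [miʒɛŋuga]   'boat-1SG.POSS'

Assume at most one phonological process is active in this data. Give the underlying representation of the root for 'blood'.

/mumimov/

'blood' shows [b] ~ [v] at the end of the stem ([mumimob] vs [mumimova]).
If /b/ were underlying and a rule turned it into [v] before the 1SG.POSS suffix, 'fire' would also alternate; but it has [b] in both [remoʒɛb] and [remoʒɛba].
So /v/ is underlying, and a rule of word-final hardening — voiced fricatives become stops word-finally — gives [b].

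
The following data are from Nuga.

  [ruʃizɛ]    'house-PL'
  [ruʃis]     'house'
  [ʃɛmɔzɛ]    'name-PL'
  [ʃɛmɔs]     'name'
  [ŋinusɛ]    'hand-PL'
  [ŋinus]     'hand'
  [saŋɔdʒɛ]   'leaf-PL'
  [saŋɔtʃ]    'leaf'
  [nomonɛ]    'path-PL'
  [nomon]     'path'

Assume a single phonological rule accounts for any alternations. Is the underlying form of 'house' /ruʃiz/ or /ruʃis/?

In [ruʃizɛ] and [ruʃis] the final segment of 'house' alternates: [z] ~ [s].
But 'hand' keeps [s] in both environments ([ŋinusɛ], [ŋinus]), so there is no rule changing /s/ to [z] before the PL suffix.
The underlying segment must be /z/; voiced obstruents become voiceless word-finally, yielding [s] there.

/ruʃiz/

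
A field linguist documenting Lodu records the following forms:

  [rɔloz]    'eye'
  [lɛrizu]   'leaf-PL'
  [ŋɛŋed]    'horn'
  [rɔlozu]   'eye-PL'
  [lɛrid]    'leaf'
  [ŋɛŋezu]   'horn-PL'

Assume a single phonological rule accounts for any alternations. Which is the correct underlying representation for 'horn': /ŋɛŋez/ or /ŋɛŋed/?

The stem for 'horn' ends in [d] in [ŋɛŋed] but [z] in [ŋɛŋezu].
The stem 'eye' ([rɔloz], [rɔlozu]) shows [z] unchanged in both environments, so [z] cannot be basic with [d] derived in isolation.
The underlying segment must be /d/; voiced stops become fricatives between vowels, yielding [z] there.

/ŋɛŋed/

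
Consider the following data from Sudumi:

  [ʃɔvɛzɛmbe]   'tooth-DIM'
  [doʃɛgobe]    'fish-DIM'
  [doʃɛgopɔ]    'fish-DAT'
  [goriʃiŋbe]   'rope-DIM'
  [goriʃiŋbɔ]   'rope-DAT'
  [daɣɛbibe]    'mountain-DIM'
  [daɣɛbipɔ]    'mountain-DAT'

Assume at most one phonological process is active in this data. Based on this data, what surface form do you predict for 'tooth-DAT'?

[ʃɔvɛzɛmbɔ]

The DAT morpheme has two allomorphs, [-bɔ] and [-pɔ].
By contrast the DIM suffix keeps its initial [b] throughout — that segment must be underlying.
The DAT suffix is therefore /-pɔ/ underlyingly, with post-nasal voicing: voiceless stops become voiced after a nasal.
After 'tooth', which ends in a nasal, the suffix surfaces as [-bɔ], giving [ʃɔvɛzɛmbɔ].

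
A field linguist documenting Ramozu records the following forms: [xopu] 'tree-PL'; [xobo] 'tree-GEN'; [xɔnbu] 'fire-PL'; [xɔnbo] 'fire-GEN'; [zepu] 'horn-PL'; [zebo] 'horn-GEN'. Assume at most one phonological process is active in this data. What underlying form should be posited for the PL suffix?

The PL suffix surfaces as [-bu] and [-pu], depending on the final segment of the stem.
The GEN suffix, which begins with [b], is invariant after every stem; so [b] is not altered by any rule here.
The PL suffix is therefore /-pu/ underlyingly, with post-nasal voicing: voiceless stops become voiced after a nasal.

/-pu/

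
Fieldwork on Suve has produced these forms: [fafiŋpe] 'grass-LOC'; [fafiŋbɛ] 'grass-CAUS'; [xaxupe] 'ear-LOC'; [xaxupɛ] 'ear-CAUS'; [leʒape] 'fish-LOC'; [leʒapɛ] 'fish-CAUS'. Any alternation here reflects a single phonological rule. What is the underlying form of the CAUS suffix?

The CAUS morpheme has two allomorphs, [-bɛ] and [-pɛ].
The LOC suffix, which begins with [p], is invariant after every stem; so [p] is not altered by any rule here.
So the underlying form is /-bɛ/, and voiced stops become voiceless after a vowel.

/-bɛ/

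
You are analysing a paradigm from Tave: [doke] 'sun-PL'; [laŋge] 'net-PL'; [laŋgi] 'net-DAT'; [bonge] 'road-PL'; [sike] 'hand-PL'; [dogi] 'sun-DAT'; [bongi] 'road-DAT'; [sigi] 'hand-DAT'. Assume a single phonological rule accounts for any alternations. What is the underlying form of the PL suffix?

/-ke/

The PL suffix surfaces as [-ge] and [-ke], depending on the final segment of the stem.
By contrast the DAT suffix keeps its initial [g] throughout — that segment must be underlying.
The PL suffix is therefore /-ke/ underlyingly, with post-nasal voicing: voiceless stops become voiced after a nasal.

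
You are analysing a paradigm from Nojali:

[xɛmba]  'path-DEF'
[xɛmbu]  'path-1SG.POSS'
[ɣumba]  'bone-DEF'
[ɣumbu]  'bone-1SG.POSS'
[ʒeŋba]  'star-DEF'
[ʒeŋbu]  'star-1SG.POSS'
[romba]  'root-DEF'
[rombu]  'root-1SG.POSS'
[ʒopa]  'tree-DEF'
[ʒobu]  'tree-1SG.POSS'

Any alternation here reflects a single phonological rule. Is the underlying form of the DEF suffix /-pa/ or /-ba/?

/-pa/

The DEF suffix surfaces as [-ba] and [-pa], depending on the final segment of the stem.
The 1SG.POSS suffix, which begins with [b], is invariant after every stem; so [b] is not altered by any rule here.
So the underlying form is /-pa/, and voiceless stops become voiced after a nasal.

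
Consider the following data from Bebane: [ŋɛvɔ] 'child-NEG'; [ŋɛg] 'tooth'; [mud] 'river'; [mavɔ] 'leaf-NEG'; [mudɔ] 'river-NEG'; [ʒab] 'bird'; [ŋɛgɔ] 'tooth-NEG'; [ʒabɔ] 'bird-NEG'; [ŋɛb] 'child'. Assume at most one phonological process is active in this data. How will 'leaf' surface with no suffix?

In [ŋɛvɔ] and [ŋɛb] the final segment of 'child' alternates: [v] ~ [b].
If /b/ were underlying and a rule turned it into [v] before the NEG suffix, 'bird' would also alternate; but it has [b] in both [ʒabɔ] and [ʒab].
The alternation reflects word-final hardening: voiced fricatives become stops word-finally. /v/ is underlying.
From [mavɔ] the stem 'leaf' is /mav/; word-finally this yields [mab].

[mab]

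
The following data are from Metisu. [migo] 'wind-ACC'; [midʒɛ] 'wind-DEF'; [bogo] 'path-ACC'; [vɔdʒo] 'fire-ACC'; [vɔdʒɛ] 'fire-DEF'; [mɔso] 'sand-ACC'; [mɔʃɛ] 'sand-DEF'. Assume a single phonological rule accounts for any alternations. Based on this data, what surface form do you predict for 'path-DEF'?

The stem for 'wind' ends in [g] in [migo] but [dʒ] in [midʒɛ].
If /dʒ/ were underlying and a rule turned it into [g] before the ACC suffix, 'fire' would also alternate; but it has [dʒ] in both [vɔdʒo] and [vɔdʒɛ].
The alternation reflects palatalization before a front vowel: /g/ and /s/ become palato-alveolar [dʒ] and [ʃ] before a front vowel. /g/ is underlying.
The one attested form of 'path', [bogo], shows underlying /bog/. Applying the same rule before a front vowel gives [bodʒɛ].

[bodʒɛ]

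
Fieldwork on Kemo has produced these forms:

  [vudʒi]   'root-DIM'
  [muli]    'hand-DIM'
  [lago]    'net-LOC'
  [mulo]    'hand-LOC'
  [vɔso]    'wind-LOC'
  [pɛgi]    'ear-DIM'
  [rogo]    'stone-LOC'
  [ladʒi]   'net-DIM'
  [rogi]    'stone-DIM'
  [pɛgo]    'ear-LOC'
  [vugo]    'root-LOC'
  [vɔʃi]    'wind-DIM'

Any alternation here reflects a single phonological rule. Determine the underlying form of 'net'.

The root 'net' surfaces as [lago] and [ladʒi], with a stem-final [g] ~ [dʒ] alternation.
If /g/ were underlying and a rule turned it into [dʒ] before the DIM suffix, 'ear' would also alternate; but it has [g] in both [pɛgo] and [pɛgi].
The underlying segment must be /dʒ/; palato-alveolar /dʒ/ and /ʃ/ become [g] and [s] when no front vowel follows, yielding [g] there.
So 'net' = /ladʒ/.

/ladʒ/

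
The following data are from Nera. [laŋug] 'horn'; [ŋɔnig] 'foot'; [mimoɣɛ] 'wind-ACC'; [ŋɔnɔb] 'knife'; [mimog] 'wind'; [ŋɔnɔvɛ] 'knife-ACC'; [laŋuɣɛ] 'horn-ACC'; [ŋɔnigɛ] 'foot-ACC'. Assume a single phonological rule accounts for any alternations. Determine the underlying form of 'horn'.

/laŋuɣ/

In [laŋug] and [laŋuɣɛ] the final segment of 'horn' alternates: [g] ~ [ɣ].
Compare 'foot', with invariant [g] in [ŋɔnig] and [ŋɔnigɛ]: an analysis with underlying /g/ and a rule producing [ɣ] before the ACC suffix would wrongly predict alternation here too.
So /ɣ/ is underlying, and a rule of word-final hardening — voiced fricatives become stops word-finally — gives [g].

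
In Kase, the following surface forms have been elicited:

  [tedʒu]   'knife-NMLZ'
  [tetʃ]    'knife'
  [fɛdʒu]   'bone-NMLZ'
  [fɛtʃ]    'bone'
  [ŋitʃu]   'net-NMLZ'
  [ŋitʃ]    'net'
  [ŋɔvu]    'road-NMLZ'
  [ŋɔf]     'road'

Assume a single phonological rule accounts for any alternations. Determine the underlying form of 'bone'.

The root 'bone' surfaces as [fɛdʒu] and [fɛtʃ], with a stem-final [dʒ] ~ [tʃ] alternation.
Compare 'net', with invariant [tʃ] in [ŋitʃu] and [ŋitʃ]: an analysis with underlying /tʃ/ and a rule producing [dʒ] before the NMLZ suffix would wrongly predict alternation here too.
The underlying segment must be /dʒ/; voiced obstruents become voiceless word-finally, yielding [tʃ] there.

/fɛdʒ/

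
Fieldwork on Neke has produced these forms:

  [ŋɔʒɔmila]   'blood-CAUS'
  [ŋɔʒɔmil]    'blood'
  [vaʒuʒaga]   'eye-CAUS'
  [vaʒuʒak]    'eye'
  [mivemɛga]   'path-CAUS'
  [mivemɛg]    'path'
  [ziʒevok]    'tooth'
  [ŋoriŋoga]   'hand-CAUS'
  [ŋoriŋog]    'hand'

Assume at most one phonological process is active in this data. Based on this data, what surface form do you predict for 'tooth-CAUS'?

[ziʒevoga]

The stem for 'eye' ends in [g] in [vaʒuʒaga] but [k] in [vaʒuʒak].
But 'hand' keeps [g] in both environments ([ŋoriŋoga], [ŋoriŋog]), so there is no rule changing /g/ to [k] in isolation.
Therefore /k/ is basic and [g] is derived by intervocalic voicing (voiceless stops become voiced between vowels).
The one attested form of 'tooth', [ziʒevok], shows underlying /ziʒevok/. Applying the same rule between vowels gives [ziʒevoga].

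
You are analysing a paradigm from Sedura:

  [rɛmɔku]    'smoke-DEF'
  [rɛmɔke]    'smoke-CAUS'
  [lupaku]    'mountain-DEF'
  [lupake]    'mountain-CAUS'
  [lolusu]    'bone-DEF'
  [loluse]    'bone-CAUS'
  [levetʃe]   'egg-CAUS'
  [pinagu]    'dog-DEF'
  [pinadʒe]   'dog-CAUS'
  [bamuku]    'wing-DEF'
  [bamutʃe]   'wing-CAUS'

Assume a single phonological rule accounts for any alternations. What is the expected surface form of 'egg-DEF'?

[leveku]

'wing' shows [k] ~ [tʃ] at the end of the stem ([bamuku] vs [bamutʃe]).
Compare 'mountain', with invariant [k] in [lupaku] and [lupake]: an analysis with underlying /k/ and a rule producing [tʃ] before the CAUS suffix would wrongly predict alternation here too.
The underlying segment must be /tʃ/; palato-alveolar /tʃ/ and /dʒ/ become [k] and [g] when no front vowel follows, yielding [k] there.
The one attested form of 'egg', [levetʃe], shows underlying /levetʃ/. Applying the same rule when no front vowel follows gives [leveku].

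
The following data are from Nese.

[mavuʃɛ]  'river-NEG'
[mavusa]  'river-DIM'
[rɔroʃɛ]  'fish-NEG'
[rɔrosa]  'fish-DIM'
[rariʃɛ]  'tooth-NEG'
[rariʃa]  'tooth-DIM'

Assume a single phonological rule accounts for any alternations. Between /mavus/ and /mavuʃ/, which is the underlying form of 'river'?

/mavus/

'river' shows [ʃ] ~ [s] at the end of the stem ([mavuʃɛ] vs [mavusa]).
Compare 'tooth', with invariant [ʃ] in [rariʃɛ] and [rariʃa]: an analysis with underlying /ʃ/ and a rule producing [s] before the DIM suffix would wrongly predict alternation here too.
So /s/ is underlying, and a rule of palatalization before a front vowel — /s/ becomes palato-alveolar [ʃ] before a front vowel — gives [ʃ].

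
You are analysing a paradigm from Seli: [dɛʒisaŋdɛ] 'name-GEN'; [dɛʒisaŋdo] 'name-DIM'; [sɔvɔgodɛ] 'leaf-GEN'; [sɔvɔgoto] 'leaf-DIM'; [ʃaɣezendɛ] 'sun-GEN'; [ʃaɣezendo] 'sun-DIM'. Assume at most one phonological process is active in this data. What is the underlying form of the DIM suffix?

The DIM suffix surfaces as [-do] and [-to], depending on the final segment of the stem.
The GEN suffix, which begins with [d], is invariant after every stem; so [d] is not altered by any rule here.
The DIM suffix is therefore /-to/ underlyingly, with post-nasal voicing: voiceless stops become voiced after a nasal.

/-to/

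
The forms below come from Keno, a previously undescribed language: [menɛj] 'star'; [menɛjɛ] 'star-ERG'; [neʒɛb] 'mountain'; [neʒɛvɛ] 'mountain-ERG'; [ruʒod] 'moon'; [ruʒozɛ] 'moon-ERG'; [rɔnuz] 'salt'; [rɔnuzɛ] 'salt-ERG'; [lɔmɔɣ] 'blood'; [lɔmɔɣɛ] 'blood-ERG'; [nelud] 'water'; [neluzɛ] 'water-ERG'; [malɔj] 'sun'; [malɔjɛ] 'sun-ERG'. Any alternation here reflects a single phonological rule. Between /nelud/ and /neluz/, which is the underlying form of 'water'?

'water' shows [d] ~ [z] at the end of the stem ([nelud] vs [neluzɛ]).
If /z/ were underlying and a rule turned it into [d] in isolation, 'salt' would also alternate; but it has [z] in both [rɔnuz] and [rɔnuzɛ].
The underlying segment must be /d/; voiced stops become fricatives between vowels, yielding [z] there.

/nelud/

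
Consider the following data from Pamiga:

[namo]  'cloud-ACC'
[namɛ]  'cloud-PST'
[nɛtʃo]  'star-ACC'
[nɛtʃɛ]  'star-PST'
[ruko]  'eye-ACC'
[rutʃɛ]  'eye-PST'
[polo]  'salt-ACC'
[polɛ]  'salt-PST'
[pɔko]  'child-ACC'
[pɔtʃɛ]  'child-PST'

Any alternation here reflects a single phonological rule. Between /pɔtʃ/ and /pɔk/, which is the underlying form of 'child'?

The root 'child' surfaces as [pɔko] and [pɔtʃɛ], with a stem-final [k] ~ [tʃ] alternation.
If /tʃ/ were underlying and a rule turned it into [k] before the ACC suffix, 'star' would also alternate; but it has [tʃ] in both [nɛtʃo] and [nɛtʃɛ].
So /k/ is underlying, and a rule of palatalization before a front vowel — /k/ becomes palato-alveolar [tʃ] before a front vowel — gives [tʃ].

/pɔk/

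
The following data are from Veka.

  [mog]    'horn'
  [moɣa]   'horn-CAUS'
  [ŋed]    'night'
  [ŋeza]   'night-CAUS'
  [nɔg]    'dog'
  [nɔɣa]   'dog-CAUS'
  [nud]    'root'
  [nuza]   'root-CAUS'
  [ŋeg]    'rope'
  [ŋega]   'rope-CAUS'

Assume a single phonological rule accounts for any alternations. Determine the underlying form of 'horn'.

/moɣ/

In [mog] and [moɣa] the final segment of 'horn' alternates: [g] ~ [ɣ].
But 'rope' keeps [g] in both environments ([ŋeg], [ŋega]), so there is no rule changing /g/ to [ɣ] before the CAUS suffix.
The alternation reflects word-final hardening: voiced fricatives become stops word-finally. /ɣ/ is underlying.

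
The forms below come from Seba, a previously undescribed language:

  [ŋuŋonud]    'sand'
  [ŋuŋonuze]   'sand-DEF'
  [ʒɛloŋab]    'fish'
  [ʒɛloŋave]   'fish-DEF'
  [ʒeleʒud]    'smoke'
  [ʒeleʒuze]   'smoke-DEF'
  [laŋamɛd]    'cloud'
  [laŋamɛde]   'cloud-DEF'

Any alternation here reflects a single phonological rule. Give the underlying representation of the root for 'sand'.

The root 'sand' surfaces as [ŋuŋonud] and [ŋuŋonuze], with a stem-final [d] ~ [z] alternation.
If /d/ were underlying and a rule turned it into [z] before the DEF suffix, 'cloud' would also alternate; but it has [d] in both [laŋamɛd] and [laŋamɛde].
The alternation reflects word-final hardening: voiced fricatives become stops word-finally. /z/ is underlying.

/ŋuŋonuz/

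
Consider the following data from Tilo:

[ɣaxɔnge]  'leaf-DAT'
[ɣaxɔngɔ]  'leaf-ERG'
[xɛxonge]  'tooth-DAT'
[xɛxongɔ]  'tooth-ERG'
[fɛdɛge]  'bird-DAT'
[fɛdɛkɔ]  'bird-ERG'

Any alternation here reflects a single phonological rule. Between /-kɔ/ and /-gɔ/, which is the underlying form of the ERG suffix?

/-kɔ/

The ERG morpheme has two allomorphs, [-gɔ] and [-kɔ].
By contrast the DAT suffix keeps its initial [g] throughout — that segment must be underlying.
So the underlying form is /-kɔ/, and voiceless stops become voiced after a nasal.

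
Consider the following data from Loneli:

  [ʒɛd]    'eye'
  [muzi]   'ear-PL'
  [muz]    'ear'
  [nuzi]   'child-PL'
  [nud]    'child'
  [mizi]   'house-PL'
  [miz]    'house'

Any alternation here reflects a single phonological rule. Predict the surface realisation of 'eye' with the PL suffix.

[ʒɛzi]

The root 'child' surfaces as [nuzi] and [nud], with a stem-final [z] ~ [d] alternation.
Compare 'house', with invariant [z] in [mizi] and [miz]: an analysis with underlying /z/ and a rule producing [d] in isolation would wrongly predict alternation here too.
The alternation reflects intervocalic spirantization: voiced stops become fricatives between vowels. /d/ is underlying.
The one attested form of 'eye', [ʒɛd], shows underlying /ʒɛd/. Applying the same rule between vowels gives [ʒɛzi].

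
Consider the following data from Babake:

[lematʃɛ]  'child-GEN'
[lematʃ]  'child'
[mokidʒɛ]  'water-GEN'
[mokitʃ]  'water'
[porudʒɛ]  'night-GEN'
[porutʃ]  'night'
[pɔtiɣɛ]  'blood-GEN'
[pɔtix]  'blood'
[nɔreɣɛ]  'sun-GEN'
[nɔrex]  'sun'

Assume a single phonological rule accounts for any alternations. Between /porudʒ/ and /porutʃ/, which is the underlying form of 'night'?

The stem for 'night' ends in [dʒ] in [porudʒɛ] but [tʃ] in [porutʃ].
But 'child' keeps [tʃ] in both environments ([lematʃɛ], [lematʃ]), so there is no rule changing /tʃ/ to [dʒ] before the GEN suffix.
The alternation reflects word-final obstruent devoicing: voiced obstruents become voiceless word-finally. /dʒ/ is underlying.

/porudʒ/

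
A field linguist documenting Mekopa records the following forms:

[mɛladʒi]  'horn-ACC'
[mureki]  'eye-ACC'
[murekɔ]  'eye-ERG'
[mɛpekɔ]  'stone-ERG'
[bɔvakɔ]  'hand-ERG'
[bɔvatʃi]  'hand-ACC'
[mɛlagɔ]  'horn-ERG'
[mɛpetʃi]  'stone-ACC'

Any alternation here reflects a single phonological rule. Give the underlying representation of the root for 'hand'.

In [bɔvakɔ] and [bɔvatʃi] the final segment of 'hand' alternates: [k] ~ [tʃ].
The stem 'eye' ([murekɔ], [mureki]) shows [k] unchanged in both environments, so [k] cannot be basic with [tʃ] derived before the ACC suffix.
Therefore /tʃ/ is basic and [k] is derived by depalatalization (palato-alveolar /tʃ/ and /dʒ/ become [k] and [g] when no front vowel follows).

/bɔvatʃ/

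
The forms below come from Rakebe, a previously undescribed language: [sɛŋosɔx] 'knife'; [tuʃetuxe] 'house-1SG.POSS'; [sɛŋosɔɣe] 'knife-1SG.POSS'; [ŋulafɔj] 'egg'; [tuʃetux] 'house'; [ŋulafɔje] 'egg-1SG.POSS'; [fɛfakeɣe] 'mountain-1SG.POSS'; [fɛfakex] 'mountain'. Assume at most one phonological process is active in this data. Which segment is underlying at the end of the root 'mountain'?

In [fɛfakeɣe] and [fɛfakex] the final segment of 'mountain' alternates: [ɣ] ~ [x].
The stem 'house' ([tuʃetuxe], [tuʃetux]) shows [x] unchanged in both environments, so [x] cannot be basic with [ɣ] derived before the 1SG.POSS suffix.
Therefore /ɣ/ is basic and [x] is derived by word-final obstruent devoicing (voiced obstruents become voiceless word-finally).

/ɣ/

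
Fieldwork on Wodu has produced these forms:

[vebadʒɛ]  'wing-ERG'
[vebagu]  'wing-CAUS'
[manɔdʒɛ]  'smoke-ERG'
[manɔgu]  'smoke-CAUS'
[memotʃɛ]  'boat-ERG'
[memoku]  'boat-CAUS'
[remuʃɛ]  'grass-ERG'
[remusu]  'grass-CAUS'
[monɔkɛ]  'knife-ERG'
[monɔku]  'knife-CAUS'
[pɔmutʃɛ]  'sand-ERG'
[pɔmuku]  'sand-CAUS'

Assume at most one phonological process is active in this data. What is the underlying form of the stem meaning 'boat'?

'boat' shows [tʃ] ~ [k] at the end of the stem ([memotʃɛ] vs [memoku]).
The stem 'knife' ([monɔkɛ], [monɔku]) shows [k] unchanged in both environments, so [k] cannot be basic with [tʃ] derived before the ERG suffix.
Therefore /tʃ/ is basic and [k] is derived by depalatalization (palato-alveolar /tʃ/, /dʒ/ and /ʃ/ become [k], [g] and [s] when no front vowel follows).

/memotʃ/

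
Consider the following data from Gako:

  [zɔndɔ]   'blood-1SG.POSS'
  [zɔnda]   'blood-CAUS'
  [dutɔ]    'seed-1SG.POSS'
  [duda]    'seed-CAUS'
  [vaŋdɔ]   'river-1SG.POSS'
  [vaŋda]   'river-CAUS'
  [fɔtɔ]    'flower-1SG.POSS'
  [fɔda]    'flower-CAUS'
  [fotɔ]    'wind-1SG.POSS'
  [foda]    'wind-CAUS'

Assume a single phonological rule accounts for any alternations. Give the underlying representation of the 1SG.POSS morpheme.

/-tɔ/

The 1SG.POSS suffix surfaces as [-dɔ] and [-tɔ], depending on the final segment of the stem.
The CAUS suffix, which begins with [d], is invariant after every stem; so [d] is not altered by any rule here.
The 1SG.POSS suffix is therefore /-tɔ/ underlyingly, with post-nasal voicing: voiceless stops become voiced after a nasal.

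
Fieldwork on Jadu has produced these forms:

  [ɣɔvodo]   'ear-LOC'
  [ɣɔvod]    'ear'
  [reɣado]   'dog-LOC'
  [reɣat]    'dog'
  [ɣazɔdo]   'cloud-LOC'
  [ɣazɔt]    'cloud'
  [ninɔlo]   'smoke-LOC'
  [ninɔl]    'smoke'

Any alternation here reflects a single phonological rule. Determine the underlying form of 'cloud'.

/ɣazɔt/

'cloud' shows [d] ~ [t] at the end of the stem ([ɣazɔdo] vs [ɣazɔt]).
The stem 'ear' ([ɣɔvodo], [ɣɔvod]) shows [d] unchanged in both environments, so [d] cannot be basic with [t] derived in isolation.
The alternation reflects intervocalic voicing: voiceless stops become voiced between vowels. /t/ is underlying.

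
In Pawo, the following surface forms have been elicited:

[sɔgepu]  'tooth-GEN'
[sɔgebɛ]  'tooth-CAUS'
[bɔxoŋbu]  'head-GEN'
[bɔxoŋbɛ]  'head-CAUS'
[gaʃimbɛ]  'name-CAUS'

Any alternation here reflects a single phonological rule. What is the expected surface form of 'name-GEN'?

[gaʃimbu]

The GEN suffix surfaces as [-bu] and [-pu], depending on the final segment of the stem.
By contrast the CAUS suffix keeps its initial [b] throughout — that segment must be underlying.
The GEN suffix is therefore /-pu/ underlyingly, with post-nasal voicing: voiceless stops become voiced after a nasal.
After 'name', which ends in a nasal, the suffix surfaces as [-bu], giving [gaʃimbu].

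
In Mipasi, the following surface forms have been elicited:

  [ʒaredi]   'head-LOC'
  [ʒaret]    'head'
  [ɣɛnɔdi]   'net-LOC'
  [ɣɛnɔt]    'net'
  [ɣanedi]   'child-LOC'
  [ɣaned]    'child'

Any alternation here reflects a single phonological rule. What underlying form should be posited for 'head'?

/ʒaret/

The stem for 'head' ends in [d] in [ʒaredi] but [t] in [ʒaret].
But 'child' keeps [d] in both environments ([ɣanedi], [ɣaned]), so there is no rule changing /d/ to [t] in isolation.
Therefore /t/ is basic and [d] is derived by intervocalic voicing (voiceless stops become voiced between vowels).
The underlying form of 'head' is therefore /ʒaret/.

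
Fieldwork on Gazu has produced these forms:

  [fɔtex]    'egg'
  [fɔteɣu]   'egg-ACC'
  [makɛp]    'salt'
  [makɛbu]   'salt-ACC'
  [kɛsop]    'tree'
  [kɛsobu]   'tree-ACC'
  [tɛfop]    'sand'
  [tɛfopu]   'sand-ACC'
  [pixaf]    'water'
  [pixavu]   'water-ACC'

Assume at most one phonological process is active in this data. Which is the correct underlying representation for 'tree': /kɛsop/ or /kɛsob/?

/kɛsob/

The root 'tree' surfaces as [kɛsop] and [kɛsobu], with a stem-final [p] ~ [b] alternation.
Compare 'sand', with invariant [p] in [tɛfop] and [tɛfopu]: an analysis with underlying /p/ and a rule producing [b] before the ACC suffix would wrongly predict alternation here too.
The underlying segment must be /b/; voiced obstruents become voiceless word-finally, yielding [p] there.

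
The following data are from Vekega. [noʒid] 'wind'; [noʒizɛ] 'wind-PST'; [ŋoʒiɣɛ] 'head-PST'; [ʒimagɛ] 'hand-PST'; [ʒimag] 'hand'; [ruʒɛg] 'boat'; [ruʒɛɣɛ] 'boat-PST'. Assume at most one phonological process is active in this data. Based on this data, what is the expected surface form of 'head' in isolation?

In [ruʒɛɣɛ] and [ruʒɛg] the final segment of 'boat' alternates: [ɣ] ~ [g].
Compare 'hand', with invariant [g] in [ʒimagɛ] and [ʒimag]: an analysis with underlying /g/ and a rule producing [ɣ] before the PST suffix would wrongly predict alternation here too.
So /ɣ/ is underlying, and a rule of word-final hardening — voiced fricatives become stops word-finally — gives [g].
From [ŋoʒiɣɛ] the stem 'head' is /ŋoʒiɣ/; word-finally this yields [ŋoʒig].

[ŋoʒig]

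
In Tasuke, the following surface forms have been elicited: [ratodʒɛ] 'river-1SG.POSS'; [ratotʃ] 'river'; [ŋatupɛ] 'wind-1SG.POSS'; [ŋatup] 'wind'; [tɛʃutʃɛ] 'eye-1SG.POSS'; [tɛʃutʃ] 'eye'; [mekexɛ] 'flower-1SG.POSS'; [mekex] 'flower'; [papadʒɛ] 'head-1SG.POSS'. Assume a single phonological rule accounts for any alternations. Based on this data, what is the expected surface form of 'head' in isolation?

The root 'river' surfaces as [ratodʒɛ] and [ratotʃ], with a stem-final [dʒ] ~ [tʃ] alternation.
If /tʃ/ were underlying and a rule turned it into [dʒ] before the 1SG.POSS suffix, 'eye' would also alternate; but it has [tʃ] in both [tɛʃutʃɛ] and [tɛʃutʃ].
The alternation reflects word-final obstruent devoicing: voiced obstruents become voiceless word-finally. /dʒ/ is underlying.
From [papadʒɛ] the stem 'head' is /papadʒ/; word-finally this yields [papatʃ].

[papatʃ]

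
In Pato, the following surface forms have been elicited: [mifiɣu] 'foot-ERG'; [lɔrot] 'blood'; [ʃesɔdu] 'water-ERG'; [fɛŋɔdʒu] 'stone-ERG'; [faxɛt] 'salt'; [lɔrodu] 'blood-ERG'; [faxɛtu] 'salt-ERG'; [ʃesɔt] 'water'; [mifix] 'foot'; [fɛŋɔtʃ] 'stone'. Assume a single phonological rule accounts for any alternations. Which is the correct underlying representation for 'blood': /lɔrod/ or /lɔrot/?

The stem for 'blood' ends in [d] in [lɔrodu] but [t] in [lɔrot].
If /t/ were underlying and a rule turned it into [d] before the ERG suffix, 'salt' would also alternate; but it has [t] in both [faxɛtu] and [faxɛt].
The alternation reflects word-final obstruent devoicing: voiced obstruents become voiceless word-finally. /d/ is underlying.

/lɔrod/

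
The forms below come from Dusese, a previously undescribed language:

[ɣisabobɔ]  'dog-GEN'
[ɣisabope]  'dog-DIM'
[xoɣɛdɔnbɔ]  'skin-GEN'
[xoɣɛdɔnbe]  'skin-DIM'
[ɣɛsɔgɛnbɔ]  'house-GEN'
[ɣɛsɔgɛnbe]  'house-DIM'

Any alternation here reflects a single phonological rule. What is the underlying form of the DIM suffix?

The DIM suffix surfaces as [-be] and [-pe], depending on the final segment of the stem.
By contrast the GEN suffix keeps its initial [b] throughout — that segment must be underlying.
The DIM suffix is therefore /-pe/ underlyingly, with post-nasal voicing: voiceless stops become voiced after a nasal.

/-pe/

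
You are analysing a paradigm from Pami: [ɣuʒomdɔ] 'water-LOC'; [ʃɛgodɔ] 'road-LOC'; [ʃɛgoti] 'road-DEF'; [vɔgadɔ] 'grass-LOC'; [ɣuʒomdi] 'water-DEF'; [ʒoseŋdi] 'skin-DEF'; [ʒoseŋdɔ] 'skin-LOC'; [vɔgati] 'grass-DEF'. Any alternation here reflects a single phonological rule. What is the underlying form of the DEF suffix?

The DEF suffix surfaces as [-di] and [-ti], depending on the final segment of the stem.
The LOC suffix, which begins with [d], is invariant after every stem; so [d] is not altered by any rule here.
The DEF suffix is therefore /-ti/ underlyingly, with post-nasal voicing: voiceless stops become voiced after a nasal.

/-ti/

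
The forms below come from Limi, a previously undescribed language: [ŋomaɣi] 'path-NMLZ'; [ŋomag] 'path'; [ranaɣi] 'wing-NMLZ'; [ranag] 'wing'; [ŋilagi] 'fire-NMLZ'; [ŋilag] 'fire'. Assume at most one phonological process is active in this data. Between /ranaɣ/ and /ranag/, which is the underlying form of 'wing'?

/ranaɣ/

In [ranaɣi] and [ranag] the final segment of 'wing' alternates: [ɣ] ~ [g].
If /g/ were underlying and a rule turned it into [ɣ] before the NMLZ suffix, 'fire' would also alternate; but it has [g] in both [ŋilagi] and [ŋilag].
Therefore /ɣ/ is basic and [g] is derived by word-final hardening (voiced fricatives become stops word-finally).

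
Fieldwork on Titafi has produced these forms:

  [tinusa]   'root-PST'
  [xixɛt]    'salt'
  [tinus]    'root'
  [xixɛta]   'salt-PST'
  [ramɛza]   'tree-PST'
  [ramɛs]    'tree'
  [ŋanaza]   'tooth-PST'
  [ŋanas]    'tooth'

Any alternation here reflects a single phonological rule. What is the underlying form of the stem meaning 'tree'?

/ramɛz/

The root 'tree' surfaces as [ramɛza] and [ramɛs], with a stem-final [z] ~ [s] alternation.
If /s/ were underlying and a rule turned it into [z] before the PST suffix, 'root' would also alternate; but it has [s] in both [tinusa] and [tinus].
The underlying segment must be /z/; voiced obstruents become voiceless word-finally, yielding [s] there.
The underlying form of 'tree' is therefore /ramɛz/.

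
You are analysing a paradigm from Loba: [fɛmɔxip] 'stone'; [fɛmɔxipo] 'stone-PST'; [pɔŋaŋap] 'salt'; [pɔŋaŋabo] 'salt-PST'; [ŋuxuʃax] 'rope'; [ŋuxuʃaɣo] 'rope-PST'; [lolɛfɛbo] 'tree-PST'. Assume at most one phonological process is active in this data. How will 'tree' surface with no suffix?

[lolɛfɛp]

'salt' shows [p] ~ [b] at the end of the stem ([pɔŋaŋap] vs [pɔŋaŋabo]).
Compare 'stone', with invariant [p] in [fɛmɔxip] and [fɛmɔxipo]: an analysis with underlying /p/ and a rule producing [b] before the PST suffix would wrongly predict alternation here too.
The underlying segment must be /b/; voiced obstruents become voiceless word-finally, yielding [p] there.
From [lolɛfɛbo] the stem 'tree' is /lolɛfɛb/; word-finally this yields [lolɛfɛp].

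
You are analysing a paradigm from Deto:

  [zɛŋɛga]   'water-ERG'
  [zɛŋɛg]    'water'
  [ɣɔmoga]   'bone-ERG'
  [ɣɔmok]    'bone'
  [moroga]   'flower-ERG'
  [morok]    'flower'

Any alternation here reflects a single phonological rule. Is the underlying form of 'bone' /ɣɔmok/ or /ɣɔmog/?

The root 'bone' surfaces as [ɣɔmoga] and [ɣɔmok], with a stem-final [g] ~ [k] alternation.
If /g/ were underlying and a rule turned it into [k] in isolation, 'water' would also alternate; but it has [g] in both [zɛŋɛga] and [zɛŋɛg].
The alternation reflects intervocalic voicing: voiceless stops become voiced between vowels. /k/ is underlying.

/ɣɔmok/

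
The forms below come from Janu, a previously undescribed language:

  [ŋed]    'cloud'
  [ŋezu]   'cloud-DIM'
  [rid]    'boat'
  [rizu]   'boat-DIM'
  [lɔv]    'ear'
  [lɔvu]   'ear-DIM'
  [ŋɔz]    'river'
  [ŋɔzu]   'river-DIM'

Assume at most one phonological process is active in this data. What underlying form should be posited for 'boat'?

'boat' shows [d] ~ [z] at the end of the stem ([rid] vs [rizu]).
But 'river' keeps [z] in both environments ([ŋɔz], [ŋɔzu]), so there is no rule changing /z/ to [d] in isolation.
So /d/ is underlying, and a rule of intervocalic spirantization — voiced stops become fricatives between vowels — gives [z].

/rid/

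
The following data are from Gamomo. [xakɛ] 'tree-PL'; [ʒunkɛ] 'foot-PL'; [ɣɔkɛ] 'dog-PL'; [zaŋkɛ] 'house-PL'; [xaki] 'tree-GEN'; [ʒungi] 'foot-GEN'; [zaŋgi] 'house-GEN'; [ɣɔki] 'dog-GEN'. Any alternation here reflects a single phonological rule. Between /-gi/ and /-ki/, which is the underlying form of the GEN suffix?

/-gi/

The GEN morpheme has two allomorphs, [-gi] and [-ki].
By contrast the PL suffix keeps its initial [k] throughout — that segment must be underlying.
The GEN suffix is therefore /-gi/ underlyingly, with post-vocalic devoicing: voiced stops become voiceless after a vowel.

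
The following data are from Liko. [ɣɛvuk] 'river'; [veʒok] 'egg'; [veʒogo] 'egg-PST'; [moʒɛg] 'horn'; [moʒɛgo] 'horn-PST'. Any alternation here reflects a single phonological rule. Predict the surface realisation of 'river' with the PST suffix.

[ɣɛvugo]

The stem for 'egg' ends in [k] in [veʒok] but [g] in [veʒogo].
Compare 'horn', with invariant [g] in [moʒɛg] and [moʒɛgo]: an analysis with underlying /g/ and a rule producing [k] in isolation would wrongly predict alternation here too.
So /k/ is underlying, and a rule of intervocalic voicing — voiceless stops become voiced between vowels — gives [g].
From [ɣɛvuk] the stem 'river' is /ɣɛvuk/; between vowels this yields [ɣɛvugo].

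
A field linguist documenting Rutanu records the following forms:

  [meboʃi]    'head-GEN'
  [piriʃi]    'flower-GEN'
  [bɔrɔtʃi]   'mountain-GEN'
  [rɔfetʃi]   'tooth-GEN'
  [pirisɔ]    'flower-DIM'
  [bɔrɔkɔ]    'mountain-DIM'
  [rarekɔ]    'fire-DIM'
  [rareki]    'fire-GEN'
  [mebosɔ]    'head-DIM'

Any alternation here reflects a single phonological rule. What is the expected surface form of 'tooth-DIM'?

In [bɔrɔkɔ] and [bɔrɔtʃi] the final segment of 'mountain' alternates: [k] ~ [tʃ].
If /k/ were underlying and a rule turned it into [tʃ] before the GEN suffix, 'fire' would also alternate; but it has [k] in both [rarekɔ] and [rareki].
So /tʃ/ is underlying, and a rule of depalatalization — palato-alveolar /tʃ/ and /ʃ/ become [k] and [s] when no front vowel follows — gives [k].
The one attested form of 'tooth', [rɔfetʃi], shows underlying /rɔfetʃ/. Applying the same rule when no front vowel follows gives [rɔfekɔ].

[rɔfekɔ]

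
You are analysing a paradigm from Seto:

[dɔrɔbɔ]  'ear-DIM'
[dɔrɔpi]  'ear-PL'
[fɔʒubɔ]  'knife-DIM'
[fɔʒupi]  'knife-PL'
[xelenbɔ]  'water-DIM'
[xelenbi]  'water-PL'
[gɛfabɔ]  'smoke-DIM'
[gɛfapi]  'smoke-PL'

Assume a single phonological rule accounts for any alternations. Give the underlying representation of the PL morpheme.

The PL suffix surfaces as [-bi] and [-pi], depending on the final segment of the stem.
By contrast the DIM suffix keeps its initial [b] throughout — that segment must be underlying.
The PL suffix is therefore /-pi/ underlyingly, with post-nasal voicing: voiceless stops become voiced after a nasal.

/-pi/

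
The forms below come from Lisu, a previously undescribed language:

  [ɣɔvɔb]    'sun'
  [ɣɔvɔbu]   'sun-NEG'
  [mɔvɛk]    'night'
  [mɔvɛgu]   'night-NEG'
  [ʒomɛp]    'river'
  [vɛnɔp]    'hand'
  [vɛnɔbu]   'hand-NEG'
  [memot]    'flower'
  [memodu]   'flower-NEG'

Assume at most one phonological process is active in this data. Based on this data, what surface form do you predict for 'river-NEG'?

[ʒomɛbu]

'hand' shows [p] ~ [b] at the end of the stem ([vɛnɔp] vs [vɛnɔbu]).
If /b/ were underlying and a rule turned it into [p] in isolation, 'sun' would also alternate; but it has [b] in both [ɣɔvɔb] and [ɣɔvɔbu].
The alternation reflects intervocalic voicing: voiceless stops become voiced between vowels. /p/ is underlying.
From [ʒomɛp] the stem 'river' is /ʒomɛp/; between vowels this yields [ʒomɛbu].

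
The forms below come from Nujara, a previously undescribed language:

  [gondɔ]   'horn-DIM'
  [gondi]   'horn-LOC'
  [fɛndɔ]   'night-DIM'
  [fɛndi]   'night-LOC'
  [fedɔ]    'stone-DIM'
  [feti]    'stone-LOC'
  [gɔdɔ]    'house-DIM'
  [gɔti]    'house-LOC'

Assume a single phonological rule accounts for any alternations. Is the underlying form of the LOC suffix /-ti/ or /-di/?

/-ti/

The LOC suffix surfaces as [-di] and [-ti], depending on the final segment of the stem.
By contrast the DIM suffix keeps its initial [d] throughout — that segment must be underlying.
The LOC suffix is therefore /-ti/ underlyingly, with post-nasal voicing: voiceless stops become voiced after a nasal.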